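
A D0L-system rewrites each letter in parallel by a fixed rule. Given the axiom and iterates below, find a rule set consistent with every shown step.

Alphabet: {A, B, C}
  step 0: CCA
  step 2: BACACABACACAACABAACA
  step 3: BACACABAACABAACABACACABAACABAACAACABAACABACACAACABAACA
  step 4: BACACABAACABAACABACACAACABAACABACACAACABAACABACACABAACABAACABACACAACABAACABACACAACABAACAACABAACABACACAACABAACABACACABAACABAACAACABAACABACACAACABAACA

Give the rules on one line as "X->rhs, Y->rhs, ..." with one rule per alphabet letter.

  step 3 ⇒ step 4: BACACABAACABAACABACACABAACABAACAACABAACABACACAACABAACA ⇒ BAC·ACA·BA·ACA·BA·ACA·BAC·ACA·ACA·BA·ACA·BAC·ACA·ACA·BA·ACA·BAC·ACA·BA·ACA·BA·ACA·BAC·ACA·ACA·BA·ACA·BAC·ACA·ACA·BA·ACA·ACA·BA·ACA·BAC·ACA·ACA·BA·ACA·BAC·ACA·BA·ACA·BA·ACA·ACA·BA·ACA·BAC·ACA·ACA·BA·ACA
    A ↦ ACA
    B ↦ BAC
    C ↦ BA

A->ACA, B->BAC, C->BA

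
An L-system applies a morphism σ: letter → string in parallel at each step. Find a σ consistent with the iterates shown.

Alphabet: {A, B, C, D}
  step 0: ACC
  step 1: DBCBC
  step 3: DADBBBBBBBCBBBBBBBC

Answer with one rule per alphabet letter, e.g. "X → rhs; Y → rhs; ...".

  step 0 ⇒ step 1: ACC ⇒ D·BC·BC
    A ↦ D
    C ↦ BC
    B ↦ BB  (constrained at step 1)
    D ↦ DA  (constrained at step 1)

A->D, B->BB, C->BC, D->DA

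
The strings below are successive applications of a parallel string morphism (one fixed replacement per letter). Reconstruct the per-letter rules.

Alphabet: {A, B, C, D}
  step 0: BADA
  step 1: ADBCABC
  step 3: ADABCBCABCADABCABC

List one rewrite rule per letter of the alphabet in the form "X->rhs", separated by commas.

A->BC, B->AD, C->A, D->A

  step 0 ⇒ step 1: BADA ⇒ AD·BC·A·BC
    A ↦ BC
    B ↦ AD
    D ↦ A
    C ↦ A  (constrained at step 1)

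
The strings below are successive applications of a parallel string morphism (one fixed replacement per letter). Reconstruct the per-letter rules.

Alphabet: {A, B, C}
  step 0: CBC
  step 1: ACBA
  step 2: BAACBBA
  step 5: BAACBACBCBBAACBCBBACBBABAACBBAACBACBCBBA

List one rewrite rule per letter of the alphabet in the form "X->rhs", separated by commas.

A->BA, B->CB, C->A

  step 1 ⇒ step 2: ACBA ⇒ BA·A·CB·BA
    A ↦ BA
    B ↦ CB
    C ↦ A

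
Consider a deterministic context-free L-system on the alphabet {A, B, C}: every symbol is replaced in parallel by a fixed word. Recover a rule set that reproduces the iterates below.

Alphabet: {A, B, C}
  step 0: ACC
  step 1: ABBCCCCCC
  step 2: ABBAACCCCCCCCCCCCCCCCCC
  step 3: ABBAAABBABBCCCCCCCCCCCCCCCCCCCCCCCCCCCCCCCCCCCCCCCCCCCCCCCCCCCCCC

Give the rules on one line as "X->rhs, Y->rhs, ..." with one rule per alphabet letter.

A->ABB, B->A, C->CCC

  step 2 ⇒ step 3: ABBAACCCCCCCCCCCCCCCCCC ⇒ ABB·A·A·ABB·ABB·CCC·CCC·CCC·CCC·CCC·CCC·CCC·CCC·CCC·CCC·CCC·CCC·CCC·CCC·CCC·CCC·CCC·CCC
    A ↦ ABB
    B ↦ A
    C ↦ CCC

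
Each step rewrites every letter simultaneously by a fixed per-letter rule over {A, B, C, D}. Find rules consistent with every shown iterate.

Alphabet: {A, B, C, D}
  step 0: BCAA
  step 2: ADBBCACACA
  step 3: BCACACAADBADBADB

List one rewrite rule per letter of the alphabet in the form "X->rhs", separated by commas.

A->B, B->CA, C->AD, D->CA

  step 2 ⇒ step 3: ADBBCACACA ⇒ B·CA·CA·CA·AD·B·AD·B·AD·B
    A ↦ B
    B ↦ CA
    C ↦ AD
    D ↦ CA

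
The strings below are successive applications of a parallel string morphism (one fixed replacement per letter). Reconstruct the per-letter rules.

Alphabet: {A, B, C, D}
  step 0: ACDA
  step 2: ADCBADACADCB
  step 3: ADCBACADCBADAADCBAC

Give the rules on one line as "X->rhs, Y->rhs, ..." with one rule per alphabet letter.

  step 2 ⇒ step 3: ADCBADACADCB ⇒ AD·CB·A·C·AD·CB·AD·A·AD·CB·A·C
    A ↦ AD
    B ↦ C
    C ↦ A
    D ↦ CB

A->AD, B->C, C->A, D->CB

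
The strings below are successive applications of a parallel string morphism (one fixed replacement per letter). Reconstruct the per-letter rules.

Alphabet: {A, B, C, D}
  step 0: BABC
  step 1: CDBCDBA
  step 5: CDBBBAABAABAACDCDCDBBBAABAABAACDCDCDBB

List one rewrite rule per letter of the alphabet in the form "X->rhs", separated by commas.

  step 0 ⇒ step 1: BABC ⇒ CD·B·CD·BA
    A ↦ B
    B ↦ CD
    C ↦ BA
    D ↦ A  (constrained at step 1)

A->B, B->CD, C->BA, D->A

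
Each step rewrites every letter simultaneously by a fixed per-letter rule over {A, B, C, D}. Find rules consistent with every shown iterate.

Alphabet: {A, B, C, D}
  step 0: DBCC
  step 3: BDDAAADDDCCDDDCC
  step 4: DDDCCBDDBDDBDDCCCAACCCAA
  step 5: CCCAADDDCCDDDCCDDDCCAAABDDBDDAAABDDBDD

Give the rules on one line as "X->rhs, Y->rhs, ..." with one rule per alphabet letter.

  step 4 ⇒ step 5: DDDCCBDDBDDBDDCCCAACCCAA ⇒ C·C·C·A·A·DDD·C·C·DDD·C·C·DDD·C·C·A·A·A·BDD·BDD·A·A·A·BDD·BDD
    A ↦ BDD
    B ↦ DDD
    C ↦ A
    D ↦ C

A->BDD, B->DDD, C->A, D->C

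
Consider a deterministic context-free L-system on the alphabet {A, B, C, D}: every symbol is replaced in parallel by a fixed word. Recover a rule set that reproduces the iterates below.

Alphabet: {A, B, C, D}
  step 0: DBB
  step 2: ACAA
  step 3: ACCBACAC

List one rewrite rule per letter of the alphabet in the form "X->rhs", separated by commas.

  step 2 ⇒ step 3: ACAA ⇒ AC·CB·AC·AC
    A ↦ AC
    C ↦ CB
    B ↦ D  (constrained at step 0)
    D ↦ A  (constrained at step 0)

A->AC, B->D, C->CB, D->A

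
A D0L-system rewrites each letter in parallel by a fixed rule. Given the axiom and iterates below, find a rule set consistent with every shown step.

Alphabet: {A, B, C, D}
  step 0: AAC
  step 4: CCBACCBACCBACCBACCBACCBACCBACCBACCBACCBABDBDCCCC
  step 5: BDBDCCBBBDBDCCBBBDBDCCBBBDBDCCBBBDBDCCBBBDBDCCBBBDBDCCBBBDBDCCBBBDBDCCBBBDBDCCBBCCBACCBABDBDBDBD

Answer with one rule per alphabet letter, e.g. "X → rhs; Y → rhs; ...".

  step 4 ⇒ step 5: CCBACCBACCBACCBACCBACCBACCBACCBACCBACCBABDBDCCCC ⇒ BD·BD·CC·BB·BD·BD·CC·BB·BD·BD·CC·BB·BD·BD·CC·BB·BD·BD·CC·BB·BD·BD·CC·BB·BD·BD·CC·BB·BD·BD·CC·BB·BD·BD·CC·BB·BD·BD·CC·BB·CC·BA·CC·BA·BD·BD·BD·BD
    A ↦ BB
    B ↦ CC
    C ↦ BD
    D ↦ BA

A->BB, B->CC, C->BD, D->BA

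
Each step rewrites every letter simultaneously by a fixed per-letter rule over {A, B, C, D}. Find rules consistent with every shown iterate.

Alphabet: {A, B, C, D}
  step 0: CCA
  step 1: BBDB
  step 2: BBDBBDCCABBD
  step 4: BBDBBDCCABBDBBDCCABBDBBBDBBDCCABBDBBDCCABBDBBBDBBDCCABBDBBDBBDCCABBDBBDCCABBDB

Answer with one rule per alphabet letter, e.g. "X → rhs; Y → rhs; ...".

  step 1 ⇒ step 2: BBDB ⇒ BBD·BBD·CCA·BBD
    B ↦ BBD
    D ↦ CCA
  step 0 ⇒ step 1: CCA ⇒ B·B·DB
    A ↦ DB
  step 0 ⇒ step 1: CCA ⇒ B·B·DB
    C ↦ B

A->DB, B->BBD, C->B, D->CCA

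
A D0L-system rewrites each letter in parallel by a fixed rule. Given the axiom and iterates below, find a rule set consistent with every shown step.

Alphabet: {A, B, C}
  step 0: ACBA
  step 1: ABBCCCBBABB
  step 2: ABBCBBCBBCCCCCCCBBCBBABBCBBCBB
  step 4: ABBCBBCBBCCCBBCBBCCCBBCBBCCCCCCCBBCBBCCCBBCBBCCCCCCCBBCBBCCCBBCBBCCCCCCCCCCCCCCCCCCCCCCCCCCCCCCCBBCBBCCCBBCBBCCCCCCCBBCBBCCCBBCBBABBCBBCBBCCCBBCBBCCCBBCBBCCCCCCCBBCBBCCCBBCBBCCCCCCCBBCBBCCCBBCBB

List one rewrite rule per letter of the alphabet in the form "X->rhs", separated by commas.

  step 1 ⇒ step 2: ABBCCCBBABB ⇒ ABB·CBB·CBB·CC·CC·CC·CBB·CBB·ABB·CBB·CBB
    A ↦ ABB
    B ↦ CBB
    C ↦ CC

A->ABB, B->CBB, C->CC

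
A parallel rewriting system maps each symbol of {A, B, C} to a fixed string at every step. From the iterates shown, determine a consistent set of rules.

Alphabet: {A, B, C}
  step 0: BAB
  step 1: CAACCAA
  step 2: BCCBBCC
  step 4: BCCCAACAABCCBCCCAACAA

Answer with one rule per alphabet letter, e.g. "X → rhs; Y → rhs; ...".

  step 1 ⇒ step 2: CAACCAA ⇒ B·C·C·B·B·C·C
    A ↦ C
    C ↦ B
  step 0 ⇒ step 1: BAB ⇒ CAA·C·CAA
    B ↦ CAA

A->C, B->CAA, C->B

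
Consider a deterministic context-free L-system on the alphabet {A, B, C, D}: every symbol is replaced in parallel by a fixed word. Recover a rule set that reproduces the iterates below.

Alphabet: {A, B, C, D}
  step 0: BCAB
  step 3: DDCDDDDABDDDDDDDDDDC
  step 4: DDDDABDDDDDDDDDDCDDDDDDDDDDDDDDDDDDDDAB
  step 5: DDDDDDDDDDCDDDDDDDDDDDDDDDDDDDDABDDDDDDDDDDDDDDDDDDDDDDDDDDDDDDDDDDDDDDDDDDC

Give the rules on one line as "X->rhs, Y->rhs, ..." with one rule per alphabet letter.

  step 4 ⇒ step 5: DDDDABDDDDDDDDDDCDDDDDDDDDDDDDDDDDDDDAB ⇒ DD·DD·DD·DD·DD·C·DD·DD·DD·DD·DD·DD·DD·DD·DD·DD·AB·DD·DD·DD·DD·DD·DD·DD·DD·DD·DD·DD·DD·DD·DD·DD·DD·DD·DD·DD·DD·DD·C
    A ↦ DD
    B ↦ C
    C ↦ AB
    D ↦ DD

A->DD, B->C, C->AB, D->DD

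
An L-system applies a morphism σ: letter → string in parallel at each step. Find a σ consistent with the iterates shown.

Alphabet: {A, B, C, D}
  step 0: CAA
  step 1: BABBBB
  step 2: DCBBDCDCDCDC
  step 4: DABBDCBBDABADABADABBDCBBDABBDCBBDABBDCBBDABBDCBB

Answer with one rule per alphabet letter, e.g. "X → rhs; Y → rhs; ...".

  step 1 ⇒ step 2: BABBBB ⇒ DC·BB·DC·DC·DC·DC
    A ↦ BB
    B ↦ DC
  step 0 ⇒ step 1: CAA ⇒ BA·BB·BB
    C ↦ BA
    D ↦ DA  (constrained at step 2)

A->BB, B->DC, C->BA, D->DA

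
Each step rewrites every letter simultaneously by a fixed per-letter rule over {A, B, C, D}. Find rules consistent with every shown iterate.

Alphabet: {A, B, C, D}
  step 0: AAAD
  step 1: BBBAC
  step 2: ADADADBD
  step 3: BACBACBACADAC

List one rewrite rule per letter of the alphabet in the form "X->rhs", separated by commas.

A->B, B->AD, C->D, D->AC

  step 2 ⇒ step 3: ADADADBD ⇒ B·AC·B·AC·B·AC·AD·AC
    A ↦ B
    B ↦ AD
    D ↦ AC
  step 1 ⇒ step 2: BBBAC ⇒ AD·AD·AD·B·D
    C ↦ D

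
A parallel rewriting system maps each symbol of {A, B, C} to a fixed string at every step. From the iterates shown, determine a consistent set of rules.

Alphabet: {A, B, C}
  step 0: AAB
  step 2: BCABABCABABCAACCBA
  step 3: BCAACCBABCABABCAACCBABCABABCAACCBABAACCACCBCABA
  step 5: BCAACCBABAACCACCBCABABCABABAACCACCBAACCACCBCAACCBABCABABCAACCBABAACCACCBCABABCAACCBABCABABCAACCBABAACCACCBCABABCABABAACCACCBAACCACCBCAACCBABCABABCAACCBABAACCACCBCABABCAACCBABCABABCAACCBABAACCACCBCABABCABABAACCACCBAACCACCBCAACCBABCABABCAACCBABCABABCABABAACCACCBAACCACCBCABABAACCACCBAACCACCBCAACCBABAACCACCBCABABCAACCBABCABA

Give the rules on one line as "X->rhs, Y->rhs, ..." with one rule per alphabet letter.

  step 2 ⇒ step 3: BCABABCABABCAACCBA ⇒ BCA·ACC·BA·BCA·BA·BCA·ACC·BA·BCA·BA·BCA·ACC·BA·BA·ACC·ACC·BCA·BA
    A ↦ BA
    B ↦ BCA
    C ↦ ACC

A->BA, B->BCA, C->ACC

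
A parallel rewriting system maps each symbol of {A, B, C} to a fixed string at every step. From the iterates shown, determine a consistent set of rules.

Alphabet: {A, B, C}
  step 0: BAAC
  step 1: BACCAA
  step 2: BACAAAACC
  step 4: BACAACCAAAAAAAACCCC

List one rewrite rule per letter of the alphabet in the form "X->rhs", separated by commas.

A->C, B->BA, C->AA

  step 1 ⇒ step 2: BACCAA ⇒ BA·C·AA·AA·C·C
    A ↦ C
    B ↦ BA
    C ↦ AA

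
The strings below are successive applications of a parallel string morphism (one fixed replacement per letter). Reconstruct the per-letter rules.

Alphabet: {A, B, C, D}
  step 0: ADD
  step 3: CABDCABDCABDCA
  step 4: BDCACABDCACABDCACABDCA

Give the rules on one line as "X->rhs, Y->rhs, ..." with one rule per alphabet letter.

  step 3 ⇒ step 4: CABDCABDCABDCA ⇒ BD·CA·C·A·BD·CA·C·A·BD·CA·C·A·BD·CA
    A ↦ CA
    B ↦ C
    C ↦ BD
    D ↦ A

A->CA, B->C, C->BD, D->A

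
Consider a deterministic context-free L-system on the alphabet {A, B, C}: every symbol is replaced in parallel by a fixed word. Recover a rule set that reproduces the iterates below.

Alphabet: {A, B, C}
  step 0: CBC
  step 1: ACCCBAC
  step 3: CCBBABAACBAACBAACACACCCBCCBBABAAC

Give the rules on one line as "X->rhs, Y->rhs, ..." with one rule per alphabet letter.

  step 0 ⇒ step 1: CBC ⇒ AC·CCB·AC
    B ↦ CCB
    C ↦ AC
    A ↦ BA  (constrained at step 1)

A->BA, B->CCB, C->AC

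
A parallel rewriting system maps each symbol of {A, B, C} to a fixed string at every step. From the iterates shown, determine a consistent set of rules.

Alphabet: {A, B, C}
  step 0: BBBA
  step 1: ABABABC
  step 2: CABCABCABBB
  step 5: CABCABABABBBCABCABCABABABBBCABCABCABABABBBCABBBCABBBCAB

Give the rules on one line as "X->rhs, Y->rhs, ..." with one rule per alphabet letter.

A->C, B->AB, C->BB

  step 1 ⇒ step 2: ABABABC ⇒ C·AB·C·AB·C·AB·BB
    A ↦ C
    B ↦ AB
    C ↦ BB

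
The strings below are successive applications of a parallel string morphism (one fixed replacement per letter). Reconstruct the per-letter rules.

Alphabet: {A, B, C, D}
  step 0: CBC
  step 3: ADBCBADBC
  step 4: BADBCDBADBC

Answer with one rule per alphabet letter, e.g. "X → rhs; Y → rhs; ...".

A->B, B->D, C->BC, D->A

  step 3 ⇒ step 4: ADBCBADBC ⇒ B·A·D·BC·D·B·A·D·BC
    A ↦ B
    B ↦ D
    C ↦ BC
    D ↦ A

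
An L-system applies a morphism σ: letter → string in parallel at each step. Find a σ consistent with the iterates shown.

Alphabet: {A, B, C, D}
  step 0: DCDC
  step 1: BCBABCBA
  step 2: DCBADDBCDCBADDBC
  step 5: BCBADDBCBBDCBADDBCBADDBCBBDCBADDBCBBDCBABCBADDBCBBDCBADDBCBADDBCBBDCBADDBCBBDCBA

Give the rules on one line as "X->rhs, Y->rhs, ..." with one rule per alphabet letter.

  step 1 ⇒ step 2: BCBABCBA ⇒ D·CBA·D·DBC·D·CBA·D·DBC
    A ↦ DBC
    B ↦ D
    C ↦ CBA
  step 0 ⇒ step 1: DCDC ⇒ B·CBA·B·CBA
    D ↦ B

A->DBC, B->D, C->CBA, D->B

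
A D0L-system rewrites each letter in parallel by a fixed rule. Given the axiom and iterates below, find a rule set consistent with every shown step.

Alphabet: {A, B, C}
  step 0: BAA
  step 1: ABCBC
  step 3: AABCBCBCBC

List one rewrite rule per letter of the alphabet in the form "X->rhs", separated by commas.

  step 0 ⇒ step 1: BAA ⇒ A·BC·BC
    A ↦ BC
    B ↦ A
    C ↦ A  (constrained at step 1)

A->BC, B->A, C->A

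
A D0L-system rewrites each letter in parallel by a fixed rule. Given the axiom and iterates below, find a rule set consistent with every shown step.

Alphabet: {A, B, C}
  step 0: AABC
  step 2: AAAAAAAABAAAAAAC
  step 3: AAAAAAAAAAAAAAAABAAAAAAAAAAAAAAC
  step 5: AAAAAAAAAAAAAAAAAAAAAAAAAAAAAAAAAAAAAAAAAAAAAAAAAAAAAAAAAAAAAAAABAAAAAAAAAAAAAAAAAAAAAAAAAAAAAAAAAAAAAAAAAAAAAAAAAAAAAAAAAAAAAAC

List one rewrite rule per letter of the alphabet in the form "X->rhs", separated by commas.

A->AA, B->BA, C->AC

  step 2 ⇒ step 3: AAAAAAAABAAAAAAC ⇒ AA·AA·AA·AA·AA·AA·AA·AA·BA·AA·AA·AA·AA·AA·AA·AC
    A ↦ AA
    B ↦ BA
    C ↦ AC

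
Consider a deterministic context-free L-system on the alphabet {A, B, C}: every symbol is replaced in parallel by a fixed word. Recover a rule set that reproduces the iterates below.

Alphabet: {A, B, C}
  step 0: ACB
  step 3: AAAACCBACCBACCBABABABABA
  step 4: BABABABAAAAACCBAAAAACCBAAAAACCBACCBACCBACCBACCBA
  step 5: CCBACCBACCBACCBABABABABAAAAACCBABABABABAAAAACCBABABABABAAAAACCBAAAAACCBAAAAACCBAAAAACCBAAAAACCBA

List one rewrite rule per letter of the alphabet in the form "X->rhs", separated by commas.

  step 4 ⇒ step 5: BABABABAAAAACCBAAAAACCBAAAAACCBACCBACCBACCBACCBA ⇒ CC·BA·CC·BA·CC·BA·CC·BA·BA·BA·BA·BA·AA·AA·CC·BA·BA·BA·BA·BA·AA·AA·CC·BA·BA·BA·BA·BA·AA·AA·CC·BA·AA·AA·CC·BA·AA·AA·CC·BA·AA·AA·CC·BA·AA·AA·CC·BA
    A ↦ BA
    B ↦ CC
    C ↦ AA

A->BA, B->CC, C->AA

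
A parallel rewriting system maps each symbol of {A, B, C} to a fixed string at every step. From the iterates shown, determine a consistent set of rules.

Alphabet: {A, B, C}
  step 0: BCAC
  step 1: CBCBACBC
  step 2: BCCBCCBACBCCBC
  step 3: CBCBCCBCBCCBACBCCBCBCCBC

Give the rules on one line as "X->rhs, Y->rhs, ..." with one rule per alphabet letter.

  step 2 ⇒ step 3: BCCBCCBACBCCBC ⇒ C·BC·BC·C·BC·BC·C·BAC·BC·C·BC·BC·C·BC
    A ↦ BAC
    B ↦ C
    C ↦ BC

A->BAC, B->C, C->BC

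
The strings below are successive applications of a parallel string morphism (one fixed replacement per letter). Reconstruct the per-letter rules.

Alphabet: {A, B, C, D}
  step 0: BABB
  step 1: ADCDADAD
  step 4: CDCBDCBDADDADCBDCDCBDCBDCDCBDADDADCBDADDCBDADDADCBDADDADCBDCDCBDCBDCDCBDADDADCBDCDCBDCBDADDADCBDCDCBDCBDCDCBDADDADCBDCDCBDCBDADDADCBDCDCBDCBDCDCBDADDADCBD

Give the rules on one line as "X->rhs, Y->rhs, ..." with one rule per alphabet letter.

  step 0 ⇒ step 1: BABB ⇒ AD·CD·AD·AD
    A ↦ CD
    B ↦ AD
    C ↦ ADD  (constrained at step 1)
    D ↦ CBD  (constrained at step 1)

A->CD, B->AD, C->ADD, D->CBD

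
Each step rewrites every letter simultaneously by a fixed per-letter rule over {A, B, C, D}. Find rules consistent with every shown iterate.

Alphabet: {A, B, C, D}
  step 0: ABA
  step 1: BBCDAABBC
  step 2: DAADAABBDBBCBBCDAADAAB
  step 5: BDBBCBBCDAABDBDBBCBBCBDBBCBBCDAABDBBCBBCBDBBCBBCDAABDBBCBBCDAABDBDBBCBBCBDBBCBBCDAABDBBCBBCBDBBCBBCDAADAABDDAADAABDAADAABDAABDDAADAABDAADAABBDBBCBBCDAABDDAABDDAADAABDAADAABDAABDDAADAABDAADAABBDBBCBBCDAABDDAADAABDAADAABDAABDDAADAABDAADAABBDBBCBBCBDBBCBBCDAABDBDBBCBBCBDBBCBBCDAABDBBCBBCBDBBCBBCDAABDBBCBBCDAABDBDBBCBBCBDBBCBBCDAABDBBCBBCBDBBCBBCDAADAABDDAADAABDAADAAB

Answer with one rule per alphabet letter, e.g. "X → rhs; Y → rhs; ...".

  step 1 ⇒ step 2: BBCDAABBC ⇒ DAA·DAA·B·BD·BBC·BBC·DAA·DAA·B
    A ↦ BBC
    B ↦ DAA
    C ↦ B
    D ↦ BD

A->BBC, B->DAA, C->B, D->BD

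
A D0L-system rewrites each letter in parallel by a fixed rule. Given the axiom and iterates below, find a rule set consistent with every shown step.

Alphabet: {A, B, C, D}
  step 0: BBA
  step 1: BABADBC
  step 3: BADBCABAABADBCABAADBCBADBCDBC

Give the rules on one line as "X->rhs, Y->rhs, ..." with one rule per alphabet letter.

  step 0 ⇒ step 1: BBA ⇒ BA·BA·DBC
    A ↦ DBC
    B ↦ BA
    C ↦ A  (constrained at step 1)
    D ↦ A  (constrained at step 1)

A->DBC, B->BA, C->A, D->A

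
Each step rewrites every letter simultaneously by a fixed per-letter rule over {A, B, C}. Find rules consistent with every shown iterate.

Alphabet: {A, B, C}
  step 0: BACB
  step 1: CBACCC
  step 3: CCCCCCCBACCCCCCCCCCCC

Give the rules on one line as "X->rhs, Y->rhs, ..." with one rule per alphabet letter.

A->BA, B->C, C->CC

  step 0 ⇒ step 1: BACB ⇒ C·BA·CC·C
    A ↦ BA
    B ↦ C
    C ↦ CC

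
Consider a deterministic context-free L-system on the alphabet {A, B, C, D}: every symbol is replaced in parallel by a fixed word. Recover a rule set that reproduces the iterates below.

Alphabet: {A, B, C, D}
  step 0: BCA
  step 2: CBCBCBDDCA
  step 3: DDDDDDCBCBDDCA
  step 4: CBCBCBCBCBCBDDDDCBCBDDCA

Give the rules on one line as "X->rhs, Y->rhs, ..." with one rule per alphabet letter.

  step 3 ⇒ step 4: DDDDDDCBCBDDCA ⇒ CB·CB·CB·CB·CB·CB·D·D·D·D·CB·CB·D·DCA
    A ↦ DCA
    B ↦ D
    C ↦ D
    D ↦ CB

A->DCA, B->D, C->D, D->CB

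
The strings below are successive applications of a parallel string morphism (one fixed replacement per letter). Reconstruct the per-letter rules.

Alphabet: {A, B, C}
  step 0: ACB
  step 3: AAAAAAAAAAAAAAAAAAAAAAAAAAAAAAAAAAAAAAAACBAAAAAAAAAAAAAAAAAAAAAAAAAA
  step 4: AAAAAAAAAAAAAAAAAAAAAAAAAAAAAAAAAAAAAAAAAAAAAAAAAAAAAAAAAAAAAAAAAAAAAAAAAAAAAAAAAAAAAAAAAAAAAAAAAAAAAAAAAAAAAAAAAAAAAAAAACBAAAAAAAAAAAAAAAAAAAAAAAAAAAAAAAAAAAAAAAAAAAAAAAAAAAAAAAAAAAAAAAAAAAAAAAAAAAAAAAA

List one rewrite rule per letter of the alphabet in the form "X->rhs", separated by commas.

A->AAA, B->BAA, C->AC

  step 3 ⇒ step 4: AAAAAAAAAAAAAAAAAAAAAAAAAAAAAAAAAAAAAAAACBAAAAAAAAAAAAAAAAAAAAAAAAAA ⇒ AAA·AAA·AAA·AAA·AAA·AAA·AAA·AAA·AAA·AAA·AAA·AAA·AAA·AAA·AAA·AAA·AAA·AAA·AAA·AAA·AAA·AAA·AAA·AAA·AAA·AAA·AAA·AAA·AAA·AAA·AAA·AAA·AAA·AAA·AAA·AAA·AAA·AAA·AAA·AAA·AC·BAA·AAA·AAA·AAA·AAA·AAA·AAA·AAA·AAA·AAA·AAA·AAA·AAA·AAA·AAA·AAA·AAA·AAA·AAA·AAA·AAA·AAA·AAA·AAA·AAA·AAA·AAA
    A ↦ AAA
    B ↦ BAA
    C ↦ AC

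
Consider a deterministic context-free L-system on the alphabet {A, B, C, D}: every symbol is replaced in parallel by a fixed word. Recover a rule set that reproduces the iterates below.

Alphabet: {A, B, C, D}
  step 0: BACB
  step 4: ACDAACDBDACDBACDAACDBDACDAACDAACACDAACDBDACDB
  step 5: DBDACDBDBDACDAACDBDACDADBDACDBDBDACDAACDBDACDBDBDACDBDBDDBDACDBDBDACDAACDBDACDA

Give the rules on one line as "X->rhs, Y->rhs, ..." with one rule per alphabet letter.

A->DB, B->DA, C->D, D->AC

  step 4 ⇒ step 5: ACDAACDBDACDBACDAACDBDACDAACDAACACDAACDBDACDB ⇒ DB·D·AC·DB·DB·D·AC·DA·AC·DB·D·AC·DA·DB·D·AC·DB·DB·D·AC·DA·AC·DB·D·AC·DB·DB·D·AC·DB·DB·D·DB·D·AC·DB·DB·D·AC·DA·AC·DB·D·AC·DA
    A ↦ DB
    B ↦ DA
    C ↦ D
    D ↦ AC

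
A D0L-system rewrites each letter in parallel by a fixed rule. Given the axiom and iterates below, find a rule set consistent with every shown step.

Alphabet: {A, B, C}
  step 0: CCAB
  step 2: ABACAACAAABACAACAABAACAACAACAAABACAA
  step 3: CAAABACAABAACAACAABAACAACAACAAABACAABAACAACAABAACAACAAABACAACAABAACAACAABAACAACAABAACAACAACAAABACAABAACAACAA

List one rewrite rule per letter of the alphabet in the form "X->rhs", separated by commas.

A->CAA, B->ABA, C->BAA

  step 2 ⇒ step 3: ABACAACAAABACAACAABAACAACAACAAABACAA ⇒ CAA·ABA·CAA·BAA·CAA·CAA·BAA·CAA·CAA·CAA·ABA·CAA·BAA·CAA·CAA·BAA·CAA·CAA·ABA·CAA·CAA·BAA·CAA·CAA·BAA·CAA·CAA·BAA·CAA·CAA·CAA·ABA·CAA·BAA·CAA·CAA
    A ↦ CAA
    B ↦ ABA
    C ↦ BAA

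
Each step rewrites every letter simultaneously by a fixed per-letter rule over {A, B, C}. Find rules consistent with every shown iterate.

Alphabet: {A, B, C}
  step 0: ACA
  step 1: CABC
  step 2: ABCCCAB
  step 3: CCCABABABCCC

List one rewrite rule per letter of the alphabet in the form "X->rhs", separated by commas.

A->C, B->CC, C->AB

  step 2 ⇒ step 3: ABCCCAB ⇒ C·CC·AB·AB·AB·C·CC
    A ↦ C
    B ↦ CC
    C ↦ AB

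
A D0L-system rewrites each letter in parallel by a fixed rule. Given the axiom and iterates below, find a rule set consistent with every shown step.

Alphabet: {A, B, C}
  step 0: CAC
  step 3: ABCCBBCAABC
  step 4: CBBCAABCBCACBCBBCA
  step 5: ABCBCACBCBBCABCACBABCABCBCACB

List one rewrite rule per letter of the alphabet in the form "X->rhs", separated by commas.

A->CB, B->BC, C->A

  step 4 ⇒ step 5: CBBCAABCBCACBCBBCA ⇒ A·BC·BC·A·CB·CB·BC·A·BC·A·CB·A·BC·A·BC·BC·A·CB
    A ↦ CB
    B ↦ BC
    C ↦ A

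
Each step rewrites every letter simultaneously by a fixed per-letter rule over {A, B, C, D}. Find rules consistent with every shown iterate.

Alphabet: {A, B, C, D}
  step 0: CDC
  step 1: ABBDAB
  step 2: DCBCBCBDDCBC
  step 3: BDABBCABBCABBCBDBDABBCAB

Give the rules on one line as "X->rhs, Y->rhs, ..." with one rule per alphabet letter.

  step 2 ⇒ step 3: DCBCBCBDDCBC ⇒ BD·AB·BC·AB·BC·AB·BC·BD·BD·AB·BC·AB
    B ↦ BC
    C ↦ AB
    D ↦ BD
  step 1 ⇒ step 2: ABBDAB ⇒ DC·BC·BC·BD·DC·BC
    A ↦ DC

A->DC, B->BC, C->AB, D->BD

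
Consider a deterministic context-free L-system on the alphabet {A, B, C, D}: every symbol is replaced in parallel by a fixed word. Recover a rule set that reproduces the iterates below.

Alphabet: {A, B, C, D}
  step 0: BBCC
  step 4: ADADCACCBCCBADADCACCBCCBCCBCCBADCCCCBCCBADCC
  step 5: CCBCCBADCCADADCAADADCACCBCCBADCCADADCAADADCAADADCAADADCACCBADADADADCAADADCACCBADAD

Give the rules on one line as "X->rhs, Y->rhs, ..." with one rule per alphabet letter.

  step 4 ⇒ step 5: ADADCACCBCCBADADCACCBCCBCCBCCBADCCCCBCCBADCC ⇒ CC·B·CC·B·AD·CC·AD·AD·CA·AD·AD·CA·CC·B·CC·B·AD·CC·AD·AD·CA·AD·AD·CA·AD·AD·CA·AD·AD·CA·CC·B·AD·AD·AD·AD·CA·AD·AD·CA·CC·B·AD·AD
    A ↦ CC
    B ↦ CA
    C ↦ AD
    D ↦ B

A->CC, B->CA, C->AD, D->B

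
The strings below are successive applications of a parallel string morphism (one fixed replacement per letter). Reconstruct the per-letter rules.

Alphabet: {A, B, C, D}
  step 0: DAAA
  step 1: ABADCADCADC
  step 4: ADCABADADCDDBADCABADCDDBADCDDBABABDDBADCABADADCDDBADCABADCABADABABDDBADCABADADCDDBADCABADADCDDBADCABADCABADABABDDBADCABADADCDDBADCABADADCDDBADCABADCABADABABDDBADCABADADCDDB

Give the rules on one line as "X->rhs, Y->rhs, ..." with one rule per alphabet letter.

A->ADC, B->DDB, C->AD, D->AB

  step 0 ⇒ step 1: DAAA ⇒ AB·ADC·ADC·ADC
    A ↦ ADC
    D ↦ AB
    B ↦ DDB  (constrained at step 1)
    C ↦ AD  (constrained at step 1)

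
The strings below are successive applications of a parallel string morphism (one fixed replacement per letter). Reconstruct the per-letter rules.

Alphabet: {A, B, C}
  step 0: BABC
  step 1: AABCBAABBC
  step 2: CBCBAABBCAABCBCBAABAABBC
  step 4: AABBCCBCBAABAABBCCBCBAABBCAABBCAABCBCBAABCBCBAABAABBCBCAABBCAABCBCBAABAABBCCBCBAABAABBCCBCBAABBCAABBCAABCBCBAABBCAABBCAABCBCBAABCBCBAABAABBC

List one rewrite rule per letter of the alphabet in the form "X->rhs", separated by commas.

A->CB, B->AAB, C->BC

  step 1 ⇒ step 2: AABCBAABBC ⇒ CB·CB·AAB·BC·AAB·CB·CB·AAB·AAB·BC
    A ↦ CB
    B ↦ AAB
    C ↦ BC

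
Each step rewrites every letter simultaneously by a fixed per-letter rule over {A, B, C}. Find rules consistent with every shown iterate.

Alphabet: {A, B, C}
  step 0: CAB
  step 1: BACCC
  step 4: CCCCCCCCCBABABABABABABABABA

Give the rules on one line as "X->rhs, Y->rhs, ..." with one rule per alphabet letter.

A->C, B->CC, C->BA

  step 0 ⇒ step 1: CAB ⇒ BA·C·CC
    A ↦ C
    B ↦ CC
    C ↦ BA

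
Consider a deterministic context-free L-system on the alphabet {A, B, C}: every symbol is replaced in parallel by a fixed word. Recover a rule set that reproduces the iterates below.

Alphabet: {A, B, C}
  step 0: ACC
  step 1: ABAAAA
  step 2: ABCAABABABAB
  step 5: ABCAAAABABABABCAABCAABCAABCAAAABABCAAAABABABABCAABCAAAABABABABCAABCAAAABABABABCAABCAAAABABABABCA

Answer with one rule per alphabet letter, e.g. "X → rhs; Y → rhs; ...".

  step 1 ⇒ step 2: ABAAAA ⇒ AB·CA·AB·AB·AB·AB
    A ↦ AB
    B ↦ CA
  step 0 ⇒ step 1: ACC ⇒ AB·AA·AA
    C ↦ AA

A->AB, B->CA, C->AA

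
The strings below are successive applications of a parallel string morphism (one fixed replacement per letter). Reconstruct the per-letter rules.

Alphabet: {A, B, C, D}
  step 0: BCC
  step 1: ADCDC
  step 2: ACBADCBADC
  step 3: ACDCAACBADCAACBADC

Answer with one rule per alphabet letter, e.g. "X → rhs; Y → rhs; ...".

  step 2 ⇒ step 3: ACBADCBADC ⇒ AC·DC·A·AC·BA·DC·A·AC·BA·DC
    A ↦ AC
    B ↦ A
    C ↦ DC
    D ↦ BA

A->AC, B->A, C->DC, D->BA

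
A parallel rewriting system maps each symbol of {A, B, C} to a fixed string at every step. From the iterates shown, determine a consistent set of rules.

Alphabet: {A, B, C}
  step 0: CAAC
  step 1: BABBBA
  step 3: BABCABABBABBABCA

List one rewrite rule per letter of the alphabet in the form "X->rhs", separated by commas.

  step 0 ⇒ step 1: CAAC ⇒ BA·B·B·BA
    A ↦ B
    C ↦ BA
    B ↦ CA  (constrained at step 1)

A->B, B->CA, C->BA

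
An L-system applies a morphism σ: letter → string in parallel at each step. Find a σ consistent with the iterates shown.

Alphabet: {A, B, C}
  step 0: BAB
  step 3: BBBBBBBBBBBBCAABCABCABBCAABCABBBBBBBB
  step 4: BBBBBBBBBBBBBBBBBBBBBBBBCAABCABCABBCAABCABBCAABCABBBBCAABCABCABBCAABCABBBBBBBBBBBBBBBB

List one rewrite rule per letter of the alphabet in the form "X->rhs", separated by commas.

A->BCA, B->BB, C->CAA

  step 3 ⇒ step 4: BBBBBBBBBBBBCAABCABCABBCAABCABBBBBBBB ⇒ BB·BB·BB·BB·BB·BB·BB·BB·BB·BB·BB·BB·CAA·BCA·BCA·BB·CAA·BCA·BB·CAA·BCA·BB·BB·CAA·BCA·BCA·BB·CAA·BCA·BB·BB·BB·BB·BB·BB·BB·BB
    A ↦ BCA
    B ↦ BB
    C ↦ CAA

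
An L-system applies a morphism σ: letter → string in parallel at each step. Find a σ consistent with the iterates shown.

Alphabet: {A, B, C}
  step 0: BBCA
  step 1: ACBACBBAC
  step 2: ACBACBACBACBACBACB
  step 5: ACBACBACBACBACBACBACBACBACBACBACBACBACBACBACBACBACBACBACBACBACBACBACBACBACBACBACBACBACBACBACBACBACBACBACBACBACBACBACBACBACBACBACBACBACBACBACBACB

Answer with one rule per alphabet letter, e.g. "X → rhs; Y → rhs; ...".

  step 1 ⇒ step 2: ACBACBBAC ⇒ AC·B·ACB·AC·B·ACB·ACB·AC·B
    A ↦ AC
    B ↦ ACB
    C ↦ B

A->AC, B->ACB, C->B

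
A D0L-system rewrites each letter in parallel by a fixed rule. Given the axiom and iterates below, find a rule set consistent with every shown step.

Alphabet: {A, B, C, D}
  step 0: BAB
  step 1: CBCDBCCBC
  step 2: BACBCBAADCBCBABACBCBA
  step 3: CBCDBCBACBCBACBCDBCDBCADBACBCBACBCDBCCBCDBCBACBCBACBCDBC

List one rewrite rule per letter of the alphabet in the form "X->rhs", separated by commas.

A->DBC, B->CBC, C->BA, D->AD

  step 2 ⇒ step 3: BACBCBAADCBCBABACBCBA ⇒ CBC·DBC·BA·CBC·BA·CBC·DBC·DBC·AD·BA·CBC·BA·CBC·DBC·CBC·DBC·BA·CBC·BA·CBC·DBC
    A ↦ DBC
    B ↦ CBC
    C ↦ BA
    D ↦ AD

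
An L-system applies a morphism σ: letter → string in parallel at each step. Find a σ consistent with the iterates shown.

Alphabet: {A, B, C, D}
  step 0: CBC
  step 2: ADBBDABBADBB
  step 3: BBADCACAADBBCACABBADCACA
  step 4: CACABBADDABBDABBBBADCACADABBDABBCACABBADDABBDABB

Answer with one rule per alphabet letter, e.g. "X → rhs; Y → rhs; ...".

A->BB, B->CA, C->DA, D->AD

  step 3 ⇒ step 4: BBADCACAADBBCACABBADCACA ⇒ CA·CA·BB·AD·DA·BB·DA·BB·BB·AD·CA·CA·DA·BB·DA·BB·CA·CA·BB·AD·DA·BB·DA·BB
    A ↦ BB
    B ↦ CA
    C ↦ DA
    D ↦ AD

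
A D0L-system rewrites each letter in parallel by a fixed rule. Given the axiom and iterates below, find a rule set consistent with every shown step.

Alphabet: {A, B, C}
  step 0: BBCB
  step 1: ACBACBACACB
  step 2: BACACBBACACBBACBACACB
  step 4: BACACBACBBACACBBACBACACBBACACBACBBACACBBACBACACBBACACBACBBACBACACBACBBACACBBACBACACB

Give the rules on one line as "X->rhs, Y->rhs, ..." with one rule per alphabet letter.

  step 1 ⇒ step 2: ACBACBACACB ⇒ B·AC·ACB·B·AC·ACB·B·AC·B·AC·ACB
    A ↦ B
    B ↦ ACB
    C ↦ AC

A->B, B->ACB, C->AC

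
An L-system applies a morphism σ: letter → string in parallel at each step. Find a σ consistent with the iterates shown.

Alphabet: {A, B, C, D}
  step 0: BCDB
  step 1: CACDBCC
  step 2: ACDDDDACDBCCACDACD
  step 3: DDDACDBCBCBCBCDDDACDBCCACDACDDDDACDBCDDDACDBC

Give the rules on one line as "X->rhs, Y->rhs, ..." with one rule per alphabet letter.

  step 2 ⇒ step 3: ACDDDDACDBCCACDACD ⇒ DDD·ACD·BC·BC·BC·BC·DDD·ACD·BC·C·ACD·ACD·DDD·ACD·BC·DDD·ACD·BC
    A ↦ DDD
    B ↦ C
    C ↦ ACD
    D ↦ BC

A->DDD, B->C, C->ACD, D->BC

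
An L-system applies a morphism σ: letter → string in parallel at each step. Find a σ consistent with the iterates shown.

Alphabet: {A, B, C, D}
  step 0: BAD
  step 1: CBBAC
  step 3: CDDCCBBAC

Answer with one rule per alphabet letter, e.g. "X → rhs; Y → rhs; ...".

  step 0 ⇒ step 1: BAD ⇒ C·BBA·C
    A ↦ BBA
    B ↦ C
    D ↦ C
    C ↦ D  (constrained at step 1)

A->BBA, B->C, C->D, D->C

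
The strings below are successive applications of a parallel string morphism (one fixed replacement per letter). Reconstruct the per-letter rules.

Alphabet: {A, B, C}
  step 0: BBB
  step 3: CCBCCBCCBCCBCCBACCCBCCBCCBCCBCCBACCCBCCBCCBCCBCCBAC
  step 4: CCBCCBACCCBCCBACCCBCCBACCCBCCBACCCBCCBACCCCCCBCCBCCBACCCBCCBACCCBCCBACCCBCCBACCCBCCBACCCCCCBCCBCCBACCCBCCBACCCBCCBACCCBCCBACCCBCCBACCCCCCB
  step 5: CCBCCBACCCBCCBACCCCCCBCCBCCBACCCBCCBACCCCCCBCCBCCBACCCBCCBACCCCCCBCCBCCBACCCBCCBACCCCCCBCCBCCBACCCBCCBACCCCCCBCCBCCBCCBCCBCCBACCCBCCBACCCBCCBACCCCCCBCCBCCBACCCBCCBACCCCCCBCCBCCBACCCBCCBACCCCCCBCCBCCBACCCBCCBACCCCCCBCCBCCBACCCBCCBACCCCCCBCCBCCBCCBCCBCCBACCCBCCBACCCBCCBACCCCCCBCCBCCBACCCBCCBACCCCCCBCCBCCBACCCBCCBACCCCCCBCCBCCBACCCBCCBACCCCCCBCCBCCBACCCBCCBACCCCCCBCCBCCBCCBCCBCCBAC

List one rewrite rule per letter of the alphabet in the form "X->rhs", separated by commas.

A->CCC, B->AC, C->CCB

  step 4 ⇒ step 5: CCBCCBACCCBCCBACCCBCCBACCCBCCBACCCBCCBACCCCCCBCCBCCBACCCBCCBACCCBCCBACCCBCCBACCCBCCBACCCCCCBCCBCCBACCCBCCBACCCBCCBACCCBCCBACCCBCCBACCCCCCB ⇒ CCB·CCB·AC·CCB·CCB·AC·CCC·CCB·CCB·CCB·AC·CCB·CCB·AC·CCC·CCB·CCB·CCB·AC·CCB·CCB·AC·CCC·CCB·CCB·CCB·AC·CCB·CCB·AC·CCC·CCB·CCB·CCB·AC·CCB·CCB·AC·CCC·CCB·CCB·CCB·CCB·CCB·CCB·AC·CCB·CCB·AC·CCB·CCB·AC·CCC·CCB·CCB·CCB·AC·CCB·CCB·AC·CCC·CCB·CCB·CCB·AC·CCB·CCB·AC·CCC·CCB·CCB·CCB·AC·CCB·CCB·AC·CCC·CCB·CCB·CCB·AC·CCB·CCB·AC·CCC·CCB·CCB·CCB·CCB·CCB·CCB·AC·CCB·CCB·AC·CCB·CCB·AC·CCC·CCB·CCB·CCB·AC·CCB·CCB·AC·CCC·CCB·CCB·CCB·AC·CCB·CCB·AC·CCC·CCB·CCB·CCB·AC·CCB·CCB·AC·CCC·CCB·CCB·CCB·AC·CCB·CCB·AC·CCC·CCB·CCB·CCB·CCB·CCB·CCB·AC
    A ↦ CCC
    B ↦ AC
    C ↦ CCB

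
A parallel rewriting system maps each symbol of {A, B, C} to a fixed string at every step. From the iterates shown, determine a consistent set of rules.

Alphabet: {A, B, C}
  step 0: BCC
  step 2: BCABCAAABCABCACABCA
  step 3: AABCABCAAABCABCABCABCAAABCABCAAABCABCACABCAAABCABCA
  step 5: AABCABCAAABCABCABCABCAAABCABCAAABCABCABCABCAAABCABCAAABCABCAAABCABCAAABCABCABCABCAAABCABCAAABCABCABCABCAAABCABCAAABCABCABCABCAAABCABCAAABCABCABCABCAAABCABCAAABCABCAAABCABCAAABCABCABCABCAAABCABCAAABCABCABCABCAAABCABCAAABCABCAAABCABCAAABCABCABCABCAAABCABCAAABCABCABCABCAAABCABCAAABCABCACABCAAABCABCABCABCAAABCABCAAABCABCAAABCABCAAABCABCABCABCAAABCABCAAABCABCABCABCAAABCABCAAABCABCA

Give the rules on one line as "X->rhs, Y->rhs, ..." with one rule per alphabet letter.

  step 2 ⇒ step 3: BCABCAAABCABCACABCA ⇒ AAB·CA·BCA·AAB·CA·BCA·BCA·BCA·AAB·CA·BCA·AAB·CA·BCA·CA·BCA·AAB·CA·BCA
    A ↦ BCA
    B ↦ AAB
    C ↦ CA

A->BCA, B->AAB, C->CA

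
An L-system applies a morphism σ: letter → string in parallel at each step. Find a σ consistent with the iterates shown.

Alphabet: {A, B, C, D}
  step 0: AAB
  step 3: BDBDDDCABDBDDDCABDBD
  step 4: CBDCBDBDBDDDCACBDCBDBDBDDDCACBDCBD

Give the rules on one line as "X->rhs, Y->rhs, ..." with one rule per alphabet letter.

A->CA, B->C, C->DD, D->BD

  step 3 ⇒ step 4: BDBDDDCABDBDDDCABDBD ⇒ C·BD·C·BD·BD·BD·DD·CA·C·BD·C·BD·BD·BD·DD·CA·C·BD·C·BD
    A ↦ CA
    B ↦ C
    C ↦ DD
    D ↦ BD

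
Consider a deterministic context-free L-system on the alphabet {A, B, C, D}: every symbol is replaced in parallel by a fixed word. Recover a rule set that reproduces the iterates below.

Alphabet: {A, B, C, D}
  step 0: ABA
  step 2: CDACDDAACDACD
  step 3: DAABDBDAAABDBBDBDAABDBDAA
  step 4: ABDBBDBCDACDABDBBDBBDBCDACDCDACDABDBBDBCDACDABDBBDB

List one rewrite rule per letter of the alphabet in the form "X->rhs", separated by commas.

A->BDB, B->CD, C->DA, D->A

  step 3 ⇒ step 4: DAABDBDAAABDBBDBDAABDBDAA ⇒ A·BDB·BDB·CD·A·CD·A·BDB·BDB·BDB·CD·A·CD·CD·A·CD·A·BDB·BDB·CD·A·CD·A·BDB·BDB
    A ↦ BDB
    B ↦ CD
    D ↦ A
  step 2 ⇒ step 3: CDACDDAACDACD ⇒ DA·A·BDB·DA·A·A·BDB·BDB·DA·A·BDB·DA·A
    C ↦ DA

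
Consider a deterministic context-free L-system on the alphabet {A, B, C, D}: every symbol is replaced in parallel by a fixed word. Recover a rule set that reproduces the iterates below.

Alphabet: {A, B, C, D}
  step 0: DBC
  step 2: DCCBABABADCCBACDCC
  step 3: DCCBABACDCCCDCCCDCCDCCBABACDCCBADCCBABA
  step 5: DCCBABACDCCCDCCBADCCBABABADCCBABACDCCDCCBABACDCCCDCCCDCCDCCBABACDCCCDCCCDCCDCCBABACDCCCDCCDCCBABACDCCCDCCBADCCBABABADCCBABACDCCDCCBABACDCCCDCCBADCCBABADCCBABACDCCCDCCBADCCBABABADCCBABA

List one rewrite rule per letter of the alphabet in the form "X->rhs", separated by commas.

A->C, B->CDC, C->BA, D->DCC

  step 2 ⇒ step 3: DCCBABABADCCBACDCC ⇒ DCC·BA·BA·CDC·C·CDC·C·CDC·C·DCC·BA·BA·CDC·C·BA·DCC·BA·BA
    A ↦ C
    B ↦ CDC
    C ↦ BA
    D ↦ DCC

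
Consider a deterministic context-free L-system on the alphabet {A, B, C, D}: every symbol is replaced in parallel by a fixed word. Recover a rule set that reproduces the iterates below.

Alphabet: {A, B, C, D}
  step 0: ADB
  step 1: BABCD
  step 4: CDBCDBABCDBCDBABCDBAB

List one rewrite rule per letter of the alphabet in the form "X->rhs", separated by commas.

A->B, B->CD, C->B, D->AB

  step 0 ⇒ step 1: ADB ⇒ B·AB·CD
    A ↦ B
    B ↦ CD
    D ↦ AB
    C ↦ B  (constrained at step 1)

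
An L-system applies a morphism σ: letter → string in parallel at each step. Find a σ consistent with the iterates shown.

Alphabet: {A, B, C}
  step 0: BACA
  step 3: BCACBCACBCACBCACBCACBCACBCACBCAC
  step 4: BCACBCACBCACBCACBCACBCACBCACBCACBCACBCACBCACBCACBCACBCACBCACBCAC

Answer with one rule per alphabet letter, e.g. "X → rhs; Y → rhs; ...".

A->BC, B->BC, C->AC

  step 3 ⇒ step 4: BCACBCACBCACBCACBCACBCACBCACBCAC ⇒ BC·AC·BC·AC·BC·AC·BC·AC·BC·AC·BC·AC·BC·AC·BC·AC·BC·AC·BC·AC·BC·AC·BC·AC·BC·AC·BC·AC·BC·AC·BC·AC
    A ↦ BC
    B ↦ BC
    C ↦ AC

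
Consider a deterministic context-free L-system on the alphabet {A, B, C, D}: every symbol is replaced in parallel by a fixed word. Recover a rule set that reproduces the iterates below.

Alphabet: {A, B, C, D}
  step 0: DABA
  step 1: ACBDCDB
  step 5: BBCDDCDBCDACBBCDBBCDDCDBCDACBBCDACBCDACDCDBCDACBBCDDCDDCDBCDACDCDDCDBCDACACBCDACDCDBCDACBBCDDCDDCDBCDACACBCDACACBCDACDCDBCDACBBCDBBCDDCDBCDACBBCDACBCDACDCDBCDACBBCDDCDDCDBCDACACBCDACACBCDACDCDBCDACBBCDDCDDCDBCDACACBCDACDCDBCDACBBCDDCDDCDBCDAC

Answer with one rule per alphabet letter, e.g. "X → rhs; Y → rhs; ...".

  step 0 ⇒ step 1: DABA ⇒ AC·B·DCD·B
    A ↦ B
    B ↦ DCD
    D ↦ AC
    C ↦ BCD  (constrained at step 1)

A->B, B->DCD, C->BCD, D->AC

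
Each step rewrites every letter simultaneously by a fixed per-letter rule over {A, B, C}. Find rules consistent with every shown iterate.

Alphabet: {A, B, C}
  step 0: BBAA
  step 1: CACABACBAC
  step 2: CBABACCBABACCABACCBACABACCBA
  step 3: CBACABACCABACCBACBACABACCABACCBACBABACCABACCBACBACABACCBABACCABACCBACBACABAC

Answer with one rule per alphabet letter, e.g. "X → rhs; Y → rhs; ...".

A->BAC, B->CA, C->CBA

  step 2 ⇒ step 3: CBABACCBABACCABACCBACABACCBA ⇒ CBA·CA·BAC·CA·BAC·CBA·CBA·CA·BAC·CA·BAC·CBA·CBA·BAC·CA·BAC·CBA·CBA·CA·BAC·CBA·BAC·CA·BAC·CBA·CBA·CA·BAC
    A ↦ BAC
    B ↦ CA
    C ↦ CBA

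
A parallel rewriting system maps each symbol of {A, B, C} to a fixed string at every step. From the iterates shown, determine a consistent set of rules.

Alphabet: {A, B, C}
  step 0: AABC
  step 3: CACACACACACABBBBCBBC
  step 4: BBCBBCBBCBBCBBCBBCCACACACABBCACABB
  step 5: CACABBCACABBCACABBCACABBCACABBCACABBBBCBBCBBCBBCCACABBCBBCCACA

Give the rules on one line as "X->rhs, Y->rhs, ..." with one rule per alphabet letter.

  step 4 ⇒ step 5: BBCBBCBBCBBCBBCBBCCACACACABBCACABB ⇒ CA·CA·BB·CA·CA·BB·CA·CA·BB·CA·CA·BB·CA·CA·BB·CA·CA·BB·BB·C·BB·C·BB·C·BB·C·CA·CA·BB·C·BB·C·CA·CA
    A ↦ C
    B ↦ CA
    C ↦ BB

A->C, B->CA, C->BB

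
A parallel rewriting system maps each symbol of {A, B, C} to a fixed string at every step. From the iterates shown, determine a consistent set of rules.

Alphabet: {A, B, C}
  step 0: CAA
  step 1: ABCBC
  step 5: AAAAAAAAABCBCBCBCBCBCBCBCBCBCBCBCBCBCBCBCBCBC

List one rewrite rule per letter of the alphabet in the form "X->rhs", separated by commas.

  step 0 ⇒ step 1: CAA ⇒ A·BC·BC
    A ↦ BC
    C ↦ A
    B ↦ AA  (constrained at step 1)

A->BC, B->AA, C->A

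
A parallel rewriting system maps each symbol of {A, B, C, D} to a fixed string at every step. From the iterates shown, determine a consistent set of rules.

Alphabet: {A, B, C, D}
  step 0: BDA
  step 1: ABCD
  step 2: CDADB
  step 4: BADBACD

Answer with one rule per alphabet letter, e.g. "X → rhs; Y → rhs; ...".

  step 1 ⇒ step 2: ABCD ⇒ CD·A·D·B
    A ↦ CD
    B ↦ A
    C ↦ D
    D ↦ B

A->CD, B->A, C->D, D->B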